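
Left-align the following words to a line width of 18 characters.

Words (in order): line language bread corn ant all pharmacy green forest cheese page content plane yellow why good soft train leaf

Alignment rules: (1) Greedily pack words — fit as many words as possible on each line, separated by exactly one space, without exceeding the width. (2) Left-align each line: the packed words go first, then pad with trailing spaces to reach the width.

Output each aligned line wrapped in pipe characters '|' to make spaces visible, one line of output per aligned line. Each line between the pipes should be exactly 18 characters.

Answer: |line language     |
|bread corn ant all|
|pharmacy green    |
|forest cheese page|
|content plane     |
|yellow why good   |
|soft train leaf   |

Derivation:
Line 1: ['line', 'language'] (min_width=13, slack=5)
Line 2: ['bread', 'corn', 'ant', 'all'] (min_width=18, slack=0)
Line 3: ['pharmacy', 'green'] (min_width=14, slack=4)
Line 4: ['forest', 'cheese', 'page'] (min_width=18, slack=0)
Line 5: ['content', 'plane'] (min_width=13, slack=5)
Line 6: ['yellow', 'why', 'good'] (min_width=15, slack=3)
Line 7: ['soft', 'train', 'leaf'] (min_width=15, slack=3)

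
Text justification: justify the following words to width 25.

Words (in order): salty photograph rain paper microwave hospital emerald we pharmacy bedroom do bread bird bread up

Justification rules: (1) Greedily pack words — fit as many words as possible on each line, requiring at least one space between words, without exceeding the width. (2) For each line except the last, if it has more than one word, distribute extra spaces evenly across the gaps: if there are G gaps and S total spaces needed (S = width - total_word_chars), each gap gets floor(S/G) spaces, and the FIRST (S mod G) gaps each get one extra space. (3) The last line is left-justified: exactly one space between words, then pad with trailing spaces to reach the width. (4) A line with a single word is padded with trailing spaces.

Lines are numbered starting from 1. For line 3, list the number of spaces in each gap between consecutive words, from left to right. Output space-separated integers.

Answer: 4 4

Derivation:
Line 1: ['salty', 'photograph', 'rain'] (min_width=21, slack=4)
Line 2: ['paper', 'microwave', 'hospital'] (min_width=24, slack=1)
Line 3: ['emerald', 'we', 'pharmacy'] (min_width=19, slack=6)
Line 4: ['bedroom', 'do', 'bread', 'bird'] (min_width=21, slack=4)
Line 5: ['bread', 'up'] (min_width=8, slack=17)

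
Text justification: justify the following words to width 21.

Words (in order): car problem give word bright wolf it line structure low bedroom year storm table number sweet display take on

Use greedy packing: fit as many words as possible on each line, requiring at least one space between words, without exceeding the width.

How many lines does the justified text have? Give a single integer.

Answer: 6

Derivation:
Line 1: ['car', 'problem', 'give', 'word'] (min_width=21, slack=0)
Line 2: ['bright', 'wolf', 'it', 'line'] (min_width=19, slack=2)
Line 3: ['structure', 'low', 'bedroom'] (min_width=21, slack=0)
Line 4: ['year', 'storm', 'table'] (min_width=16, slack=5)
Line 5: ['number', 'sweet', 'display'] (min_width=20, slack=1)
Line 6: ['take', 'on'] (min_width=7, slack=14)
Total lines: 6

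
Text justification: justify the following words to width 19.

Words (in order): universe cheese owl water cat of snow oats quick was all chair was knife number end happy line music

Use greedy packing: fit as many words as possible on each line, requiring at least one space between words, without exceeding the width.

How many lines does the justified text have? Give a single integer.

Answer: 6

Derivation:
Line 1: ['universe', 'cheese', 'owl'] (min_width=19, slack=0)
Line 2: ['water', 'cat', 'of', 'snow'] (min_width=17, slack=2)
Line 3: ['oats', 'quick', 'was', 'all'] (min_width=18, slack=1)
Line 4: ['chair', 'was', 'knife'] (min_width=15, slack=4)
Line 5: ['number', 'end', 'happy'] (min_width=16, slack=3)
Line 6: ['line', 'music'] (min_width=10, slack=9)
Total lines: 6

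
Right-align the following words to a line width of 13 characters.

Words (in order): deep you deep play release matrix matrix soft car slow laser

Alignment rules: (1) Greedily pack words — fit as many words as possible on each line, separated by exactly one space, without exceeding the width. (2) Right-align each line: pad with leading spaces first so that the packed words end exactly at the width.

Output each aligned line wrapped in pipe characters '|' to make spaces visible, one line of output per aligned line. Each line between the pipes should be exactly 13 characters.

Answer: |deep you deep|
| play release|
|matrix matrix|
|soft car slow|
|        laser|

Derivation:
Line 1: ['deep', 'you', 'deep'] (min_width=13, slack=0)
Line 2: ['play', 'release'] (min_width=12, slack=1)
Line 3: ['matrix', 'matrix'] (min_width=13, slack=0)
Line 4: ['soft', 'car', 'slow'] (min_width=13, slack=0)
Line 5: ['laser'] (min_width=5, slack=8)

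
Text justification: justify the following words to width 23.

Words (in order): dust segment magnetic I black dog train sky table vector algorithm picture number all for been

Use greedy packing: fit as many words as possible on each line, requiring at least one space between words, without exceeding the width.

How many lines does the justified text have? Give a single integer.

Answer: 5

Derivation:
Line 1: ['dust', 'segment', 'magnetic', 'I'] (min_width=23, slack=0)
Line 2: ['black', 'dog', 'train', 'sky'] (min_width=19, slack=4)
Line 3: ['table', 'vector', 'algorithm'] (min_width=22, slack=1)
Line 4: ['picture', 'number', 'all', 'for'] (min_width=22, slack=1)
Line 5: ['been'] (min_width=4, slack=19)
Total lines: 5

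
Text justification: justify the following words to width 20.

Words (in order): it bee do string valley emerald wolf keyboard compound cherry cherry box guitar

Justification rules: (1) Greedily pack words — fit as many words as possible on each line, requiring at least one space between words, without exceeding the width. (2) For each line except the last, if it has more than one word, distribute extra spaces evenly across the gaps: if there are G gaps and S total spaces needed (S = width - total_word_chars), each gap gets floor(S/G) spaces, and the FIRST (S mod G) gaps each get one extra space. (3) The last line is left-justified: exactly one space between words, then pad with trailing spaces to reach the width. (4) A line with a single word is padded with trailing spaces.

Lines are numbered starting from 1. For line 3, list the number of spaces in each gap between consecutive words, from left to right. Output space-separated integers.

Answer: 4

Derivation:
Line 1: ['it', 'bee', 'do', 'string'] (min_width=16, slack=4)
Line 2: ['valley', 'emerald', 'wolf'] (min_width=19, slack=1)
Line 3: ['keyboard', 'compound'] (min_width=17, slack=3)
Line 4: ['cherry', 'cherry', 'box'] (min_width=17, slack=3)
Line 5: ['guitar'] (min_width=6, slack=14)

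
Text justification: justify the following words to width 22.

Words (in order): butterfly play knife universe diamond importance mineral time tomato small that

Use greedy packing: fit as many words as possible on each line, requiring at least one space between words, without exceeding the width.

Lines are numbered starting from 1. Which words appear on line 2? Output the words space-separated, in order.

Line 1: ['butterfly', 'play', 'knife'] (min_width=20, slack=2)
Line 2: ['universe', 'diamond'] (min_width=16, slack=6)
Line 3: ['importance', 'mineral'] (min_width=18, slack=4)
Line 4: ['time', 'tomato', 'small', 'that'] (min_width=22, slack=0)

Answer: universe diamond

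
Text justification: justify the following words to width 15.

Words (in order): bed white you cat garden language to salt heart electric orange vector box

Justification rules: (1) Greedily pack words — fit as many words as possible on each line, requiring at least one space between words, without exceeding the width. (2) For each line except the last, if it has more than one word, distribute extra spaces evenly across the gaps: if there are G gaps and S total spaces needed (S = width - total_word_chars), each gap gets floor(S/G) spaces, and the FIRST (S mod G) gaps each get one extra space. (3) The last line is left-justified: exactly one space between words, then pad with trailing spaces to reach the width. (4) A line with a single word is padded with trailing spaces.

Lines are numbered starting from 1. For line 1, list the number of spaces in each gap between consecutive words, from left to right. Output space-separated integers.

Answer: 2 2

Derivation:
Line 1: ['bed', 'white', 'you'] (min_width=13, slack=2)
Line 2: ['cat', 'garden'] (min_width=10, slack=5)
Line 3: ['language', 'to'] (min_width=11, slack=4)
Line 4: ['salt', 'heart'] (min_width=10, slack=5)
Line 5: ['electric', 'orange'] (min_width=15, slack=0)
Line 6: ['vector', 'box'] (min_width=10, slack=5)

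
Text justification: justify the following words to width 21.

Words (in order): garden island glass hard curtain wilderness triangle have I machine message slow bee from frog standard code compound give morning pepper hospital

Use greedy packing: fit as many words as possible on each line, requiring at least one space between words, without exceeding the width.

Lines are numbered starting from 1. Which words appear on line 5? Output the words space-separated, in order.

Answer: message slow bee from

Derivation:
Line 1: ['garden', 'island', 'glass'] (min_width=19, slack=2)
Line 2: ['hard', 'curtain'] (min_width=12, slack=9)
Line 3: ['wilderness', 'triangle'] (min_width=19, slack=2)
Line 4: ['have', 'I', 'machine'] (min_width=14, slack=7)
Line 5: ['message', 'slow', 'bee', 'from'] (min_width=21, slack=0)
Line 6: ['frog', 'standard', 'code'] (min_width=18, slack=3)
Line 7: ['compound', 'give', 'morning'] (min_width=21, slack=0)
Line 8: ['pepper', 'hospital'] (min_width=15, slack=6)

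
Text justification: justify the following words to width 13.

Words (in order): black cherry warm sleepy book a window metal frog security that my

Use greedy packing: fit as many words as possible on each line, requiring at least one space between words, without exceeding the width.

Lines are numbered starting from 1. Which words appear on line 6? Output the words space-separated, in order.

Line 1: ['black', 'cherry'] (min_width=12, slack=1)
Line 2: ['warm', 'sleepy'] (min_width=11, slack=2)
Line 3: ['book', 'a', 'window'] (min_width=13, slack=0)
Line 4: ['metal', 'frog'] (min_width=10, slack=3)
Line 5: ['security', 'that'] (min_width=13, slack=0)
Line 6: ['my'] (min_width=2, slack=11)

Answer: my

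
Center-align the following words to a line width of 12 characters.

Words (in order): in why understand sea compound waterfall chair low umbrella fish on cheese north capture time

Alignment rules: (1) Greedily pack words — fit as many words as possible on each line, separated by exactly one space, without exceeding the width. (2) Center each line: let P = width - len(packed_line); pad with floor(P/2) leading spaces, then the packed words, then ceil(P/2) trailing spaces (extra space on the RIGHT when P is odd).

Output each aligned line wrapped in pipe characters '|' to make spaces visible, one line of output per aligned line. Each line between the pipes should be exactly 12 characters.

Line 1: ['in', 'why'] (min_width=6, slack=6)
Line 2: ['understand'] (min_width=10, slack=2)
Line 3: ['sea', 'compound'] (min_width=12, slack=0)
Line 4: ['waterfall'] (min_width=9, slack=3)
Line 5: ['chair', 'low'] (min_width=9, slack=3)
Line 6: ['umbrella'] (min_width=8, slack=4)
Line 7: ['fish', 'on'] (min_width=7, slack=5)
Line 8: ['cheese', 'north'] (min_width=12, slack=0)
Line 9: ['capture', 'time'] (min_width=12, slack=0)

Answer: |   in why   |
| understand |
|sea compound|
| waterfall  |
| chair low  |
|  umbrella  |
|  fish on   |
|cheese north|
|capture time|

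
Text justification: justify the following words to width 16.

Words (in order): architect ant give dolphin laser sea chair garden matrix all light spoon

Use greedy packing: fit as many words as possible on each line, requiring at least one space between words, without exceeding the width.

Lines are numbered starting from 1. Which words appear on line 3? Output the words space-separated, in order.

Line 1: ['architect', 'ant'] (min_width=13, slack=3)
Line 2: ['give', 'dolphin'] (min_width=12, slack=4)
Line 3: ['laser', 'sea', 'chair'] (min_width=15, slack=1)
Line 4: ['garden', 'matrix'] (min_width=13, slack=3)
Line 5: ['all', 'light', 'spoon'] (min_width=15, slack=1)

Answer: laser sea chair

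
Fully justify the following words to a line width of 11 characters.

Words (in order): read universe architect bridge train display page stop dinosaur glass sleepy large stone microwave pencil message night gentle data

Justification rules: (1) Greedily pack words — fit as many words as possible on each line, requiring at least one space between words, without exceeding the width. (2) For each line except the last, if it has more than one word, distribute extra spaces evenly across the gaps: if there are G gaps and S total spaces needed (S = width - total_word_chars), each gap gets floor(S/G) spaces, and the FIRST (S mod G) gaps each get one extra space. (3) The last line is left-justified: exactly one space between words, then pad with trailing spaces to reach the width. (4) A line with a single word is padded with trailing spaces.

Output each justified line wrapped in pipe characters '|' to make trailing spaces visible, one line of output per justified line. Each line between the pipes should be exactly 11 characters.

Line 1: ['read'] (min_width=4, slack=7)
Line 2: ['universe'] (min_width=8, slack=3)
Line 3: ['architect'] (min_width=9, slack=2)
Line 4: ['bridge'] (min_width=6, slack=5)
Line 5: ['train'] (min_width=5, slack=6)
Line 6: ['display'] (min_width=7, slack=4)
Line 7: ['page', 'stop'] (min_width=9, slack=2)
Line 8: ['dinosaur'] (min_width=8, slack=3)
Line 9: ['glass'] (min_width=5, slack=6)
Line 10: ['sleepy'] (min_width=6, slack=5)
Line 11: ['large', 'stone'] (min_width=11, slack=0)
Line 12: ['microwave'] (min_width=9, slack=2)
Line 13: ['pencil'] (min_width=6, slack=5)
Line 14: ['message'] (min_width=7, slack=4)
Line 15: ['night'] (min_width=5, slack=6)
Line 16: ['gentle', 'data'] (min_width=11, slack=0)

Answer: |read       |
|universe   |
|architect  |
|bridge     |
|train      |
|display    |
|page   stop|
|dinosaur   |
|glass      |
|sleepy     |
|large stone|
|microwave  |
|pencil     |
|message    |
|night      |
|gentle data|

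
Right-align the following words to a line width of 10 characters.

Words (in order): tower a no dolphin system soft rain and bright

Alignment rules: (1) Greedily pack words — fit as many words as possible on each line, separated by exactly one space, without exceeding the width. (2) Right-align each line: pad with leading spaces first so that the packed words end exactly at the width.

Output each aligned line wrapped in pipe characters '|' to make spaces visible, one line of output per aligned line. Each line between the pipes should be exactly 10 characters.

Answer: |tower a no|
|   dolphin|
|    system|
| soft rain|
|and bright|

Derivation:
Line 1: ['tower', 'a', 'no'] (min_width=10, slack=0)
Line 2: ['dolphin'] (min_width=7, slack=3)
Line 3: ['system'] (min_width=6, slack=4)
Line 4: ['soft', 'rain'] (min_width=9, slack=1)
Line 5: ['and', 'bright'] (min_width=10, slack=0)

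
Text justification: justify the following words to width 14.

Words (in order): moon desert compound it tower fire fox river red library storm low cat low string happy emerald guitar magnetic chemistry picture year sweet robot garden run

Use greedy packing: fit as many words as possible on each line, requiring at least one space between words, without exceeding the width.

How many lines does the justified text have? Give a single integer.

Line 1: ['moon', 'desert'] (min_width=11, slack=3)
Line 2: ['compound', 'it'] (min_width=11, slack=3)
Line 3: ['tower', 'fire', 'fox'] (min_width=14, slack=0)
Line 4: ['river', 'red'] (min_width=9, slack=5)
Line 5: ['library', 'storm'] (min_width=13, slack=1)
Line 6: ['low', 'cat', 'low'] (min_width=11, slack=3)
Line 7: ['string', 'happy'] (min_width=12, slack=2)
Line 8: ['emerald', 'guitar'] (min_width=14, slack=0)
Line 9: ['magnetic'] (min_width=8, slack=6)
Line 10: ['chemistry'] (min_width=9, slack=5)
Line 11: ['picture', 'year'] (min_width=12, slack=2)
Line 12: ['sweet', 'robot'] (min_width=11, slack=3)
Line 13: ['garden', 'run'] (min_width=10, slack=4)
Total lines: 13

Answer: 13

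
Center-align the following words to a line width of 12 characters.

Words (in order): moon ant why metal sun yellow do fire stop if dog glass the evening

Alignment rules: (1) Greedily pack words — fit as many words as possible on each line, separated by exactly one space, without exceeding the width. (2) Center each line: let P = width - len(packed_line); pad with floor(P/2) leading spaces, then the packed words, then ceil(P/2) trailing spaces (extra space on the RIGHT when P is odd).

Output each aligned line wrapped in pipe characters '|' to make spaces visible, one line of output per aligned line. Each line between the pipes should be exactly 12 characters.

Answer: |moon ant why|
| metal sun  |
| yellow do  |
|fire stop if|
| dog glass  |
|the evening |

Derivation:
Line 1: ['moon', 'ant', 'why'] (min_width=12, slack=0)
Line 2: ['metal', 'sun'] (min_width=9, slack=3)
Line 3: ['yellow', 'do'] (min_width=9, slack=3)
Line 4: ['fire', 'stop', 'if'] (min_width=12, slack=0)
Line 5: ['dog', 'glass'] (min_width=9, slack=3)
Line 6: ['the', 'evening'] (min_width=11, slack=1)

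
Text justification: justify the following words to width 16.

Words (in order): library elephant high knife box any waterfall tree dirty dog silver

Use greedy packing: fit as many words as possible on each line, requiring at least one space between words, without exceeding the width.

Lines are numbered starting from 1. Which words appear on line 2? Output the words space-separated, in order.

Answer: high knife box

Derivation:
Line 1: ['library', 'elephant'] (min_width=16, slack=0)
Line 2: ['high', 'knife', 'box'] (min_width=14, slack=2)
Line 3: ['any', 'waterfall'] (min_width=13, slack=3)
Line 4: ['tree', 'dirty', 'dog'] (min_width=14, slack=2)
Line 5: ['silver'] (min_width=6, slack=10)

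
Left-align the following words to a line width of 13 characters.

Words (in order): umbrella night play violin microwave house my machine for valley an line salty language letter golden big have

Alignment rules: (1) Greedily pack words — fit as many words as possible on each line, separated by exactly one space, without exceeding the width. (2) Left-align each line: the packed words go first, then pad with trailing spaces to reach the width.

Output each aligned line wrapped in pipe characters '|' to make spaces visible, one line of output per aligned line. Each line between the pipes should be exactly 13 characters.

Line 1: ['umbrella'] (min_width=8, slack=5)
Line 2: ['night', 'play'] (min_width=10, slack=3)
Line 3: ['violin'] (min_width=6, slack=7)
Line 4: ['microwave'] (min_width=9, slack=4)
Line 5: ['house', 'my'] (min_width=8, slack=5)
Line 6: ['machine', 'for'] (min_width=11, slack=2)
Line 7: ['valley', 'an'] (min_width=9, slack=4)
Line 8: ['line', 'salty'] (min_width=10, slack=3)
Line 9: ['language'] (min_width=8, slack=5)
Line 10: ['letter', 'golden'] (min_width=13, slack=0)
Line 11: ['big', 'have'] (min_width=8, slack=5)

Answer: |umbrella     |
|night play   |
|violin       |
|microwave    |
|house my     |
|machine for  |
|valley an    |
|line salty   |
|language     |
|letter golden|
|big have     |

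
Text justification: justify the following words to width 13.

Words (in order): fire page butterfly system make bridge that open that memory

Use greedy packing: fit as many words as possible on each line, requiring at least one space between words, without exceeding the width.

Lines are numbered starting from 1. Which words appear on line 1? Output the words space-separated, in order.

Line 1: ['fire', 'page'] (min_width=9, slack=4)
Line 2: ['butterfly'] (min_width=9, slack=4)
Line 3: ['system', 'make'] (min_width=11, slack=2)
Line 4: ['bridge', 'that'] (min_width=11, slack=2)
Line 5: ['open', 'that'] (min_width=9, slack=4)
Line 6: ['memory'] (min_width=6, slack=7)

Answer: fire page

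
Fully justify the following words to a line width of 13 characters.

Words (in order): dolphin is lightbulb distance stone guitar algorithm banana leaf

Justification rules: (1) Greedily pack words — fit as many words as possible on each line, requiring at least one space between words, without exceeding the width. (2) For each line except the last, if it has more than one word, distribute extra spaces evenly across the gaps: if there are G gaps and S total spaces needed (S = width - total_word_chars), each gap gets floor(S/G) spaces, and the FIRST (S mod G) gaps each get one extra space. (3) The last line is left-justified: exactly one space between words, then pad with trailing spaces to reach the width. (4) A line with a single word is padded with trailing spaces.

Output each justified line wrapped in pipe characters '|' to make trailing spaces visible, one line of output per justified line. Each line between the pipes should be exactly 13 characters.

Answer: |dolphin    is|
|lightbulb    |
|distance     |
|stone  guitar|
|algorithm    |
|banana leaf  |

Derivation:
Line 1: ['dolphin', 'is'] (min_width=10, slack=3)
Line 2: ['lightbulb'] (min_width=9, slack=4)
Line 3: ['distance'] (min_width=8, slack=5)
Line 4: ['stone', 'guitar'] (min_width=12, slack=1)
Line 5: ['algorithm'] (min_width=9, slack=4)
Line 6: ['banana', 'leaf'] (min_width=11, slack=2)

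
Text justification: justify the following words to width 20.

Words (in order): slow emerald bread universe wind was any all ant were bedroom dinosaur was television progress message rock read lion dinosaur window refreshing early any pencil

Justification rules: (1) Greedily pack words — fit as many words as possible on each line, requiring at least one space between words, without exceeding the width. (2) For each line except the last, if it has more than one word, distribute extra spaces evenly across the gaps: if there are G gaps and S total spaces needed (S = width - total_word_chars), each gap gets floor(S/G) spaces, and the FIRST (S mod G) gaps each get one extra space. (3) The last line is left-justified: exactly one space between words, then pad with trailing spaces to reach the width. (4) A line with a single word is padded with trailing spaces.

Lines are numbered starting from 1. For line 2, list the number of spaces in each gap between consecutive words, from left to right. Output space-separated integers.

Answer: 3 2

Derivation:
Line 1: ['slow', 'emerald', 'bread'] (min_width=18, slack=2)
Line 2: ['universe', 'wind', 'was'] (min_width=17, slack=3)
Line 3: ['any', 'all', 'ant', 'were'] (min_width=16, slack=4)
Line 4: ['bedroom', 'dinosaur', 'was'] (min_width=20, slack=0)
Line 5: ['television', 'progress'] (min_width=19, slack=1)
Line 6: ['message', 'rock', 'read'] (min_width=17, slack=3)
Line 7: ['lion', 'dinosaur', 'window'] (min_width=20, slack=0)
Line 8: ['refreshing', 'early', 'any'] (min_width=20, slack=0)
Line 9: ['pencil'] (min_width=6, slack=14)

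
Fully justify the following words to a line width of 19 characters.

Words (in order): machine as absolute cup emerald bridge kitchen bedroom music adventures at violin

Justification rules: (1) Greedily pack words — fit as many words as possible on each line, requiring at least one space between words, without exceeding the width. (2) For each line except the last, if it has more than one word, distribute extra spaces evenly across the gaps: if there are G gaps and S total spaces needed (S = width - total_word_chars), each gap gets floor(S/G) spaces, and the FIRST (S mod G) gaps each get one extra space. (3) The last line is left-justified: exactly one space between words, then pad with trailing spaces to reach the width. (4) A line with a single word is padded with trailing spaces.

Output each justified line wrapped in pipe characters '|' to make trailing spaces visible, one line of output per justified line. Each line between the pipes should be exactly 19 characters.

Line 1: ['machine', 'as', 'absolute'] (min_width=19, slack=0)
Line 2: ['cup', 'emerald', 'bridge'] (min_width=18, slack=1)
Line 3: ['kitchen', 'bedroom'] (min_width=15, slack=4)
Line 4: ['music', 'adventures', 'at'] (min_width=19, slack=0)
Line 5: ['violin'] (min_width=6, slack=13)

Answer: |machine as absolute|
|cup  emerald bridge|
|kitchen     bedroom|
|music adventures at|
|violin             |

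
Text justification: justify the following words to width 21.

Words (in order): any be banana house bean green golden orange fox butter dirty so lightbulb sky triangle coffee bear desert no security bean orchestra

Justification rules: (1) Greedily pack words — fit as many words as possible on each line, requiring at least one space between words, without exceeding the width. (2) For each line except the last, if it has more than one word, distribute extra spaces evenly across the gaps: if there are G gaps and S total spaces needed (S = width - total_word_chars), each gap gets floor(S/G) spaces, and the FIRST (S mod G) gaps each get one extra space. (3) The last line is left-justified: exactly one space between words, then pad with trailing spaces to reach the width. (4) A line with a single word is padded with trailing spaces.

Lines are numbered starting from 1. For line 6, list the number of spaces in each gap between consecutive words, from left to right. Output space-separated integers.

Answer: 5 4

Derivation:
Line 1: ['any', 'be', 'banana', 'house'] (min_width=19, slack=2)
Line 2: ['bean', 'green', 'golden'] (min_width=17, slack=4)
Line 3: ['orange', 'fox', 'butter'] (min_width=17, slack=4)
Line 4: ['dirty', 'so', 'lightbulb'] (min_width=18, slack=3)
Line 5: ['sky', 'triangle', 'coffee'] (min_width=19, slack=2)
Line 6: ['bear', 'desert', 'no'] (min_width=14, slack=7)
Line 7: ['security', 'bean'] (min_width=13, slack=8)
Line 8: ['orchestra'] (min_width=9, slack=12)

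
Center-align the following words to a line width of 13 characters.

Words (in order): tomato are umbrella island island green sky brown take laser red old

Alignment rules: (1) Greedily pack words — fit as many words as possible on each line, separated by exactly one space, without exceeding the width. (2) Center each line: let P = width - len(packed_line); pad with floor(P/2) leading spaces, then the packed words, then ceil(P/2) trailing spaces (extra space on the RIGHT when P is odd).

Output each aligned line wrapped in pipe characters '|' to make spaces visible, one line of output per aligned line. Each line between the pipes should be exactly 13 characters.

Answer: | tomato are  |
|  umbrella   |
|island island|
|  green sky  |
| brown take  |
|laser red old|

Derivation:
Line 1: ['tomato', 'are'] (min_width=10, slack=3)
Line 2: ['umbrella'] (min_width=8, slack=5)
Line 3: ['island', 'island'] (min_width=13, slack=0)
Line 4: ['green', 'sky'] (min_width=9, slack=4)
Line 5: ['brown', 'take'] (min_width=10, slack=3)
Line 6: ['laser', 'red', 'old'] (min_width=13, slack=0)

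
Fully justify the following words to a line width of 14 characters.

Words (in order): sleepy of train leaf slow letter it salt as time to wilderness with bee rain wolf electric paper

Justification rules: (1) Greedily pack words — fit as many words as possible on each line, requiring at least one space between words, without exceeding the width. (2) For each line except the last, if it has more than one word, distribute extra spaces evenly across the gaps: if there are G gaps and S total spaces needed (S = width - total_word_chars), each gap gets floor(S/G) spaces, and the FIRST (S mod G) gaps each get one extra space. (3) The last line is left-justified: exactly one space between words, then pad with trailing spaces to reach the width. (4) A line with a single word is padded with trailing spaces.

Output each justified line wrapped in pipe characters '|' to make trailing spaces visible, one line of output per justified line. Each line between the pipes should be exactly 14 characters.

Answer: |sleepy      of|
|train     leaf|
|slow letter it|
|salt  as  time|
|to  wilderness|
|with  bee rain|
|wolf  electric|
|paper         |

Derivation:
Line 1: ['sleepy', 'of'] (min_width=9, slack=5)
Line 2: ['train', 'leaf'] (min_width=10, slack=4)
Line 3: ['slow', 'letter', 'it'] (min_width=14, slack=0)
Line 4: ['salt', 'as', 'time'] (min_width=12, slack=2)
Line 5: ['to', 'wilderness'] (min_width=13, slack=1)
Line 6: ['with', 'bee', 'rain'] (min_width=13, slack=1)
Line 7: ['wolf', 'electric'] (min_width=13, slack=1)
Line 8: ['paper'] (min_width=5, slack=9)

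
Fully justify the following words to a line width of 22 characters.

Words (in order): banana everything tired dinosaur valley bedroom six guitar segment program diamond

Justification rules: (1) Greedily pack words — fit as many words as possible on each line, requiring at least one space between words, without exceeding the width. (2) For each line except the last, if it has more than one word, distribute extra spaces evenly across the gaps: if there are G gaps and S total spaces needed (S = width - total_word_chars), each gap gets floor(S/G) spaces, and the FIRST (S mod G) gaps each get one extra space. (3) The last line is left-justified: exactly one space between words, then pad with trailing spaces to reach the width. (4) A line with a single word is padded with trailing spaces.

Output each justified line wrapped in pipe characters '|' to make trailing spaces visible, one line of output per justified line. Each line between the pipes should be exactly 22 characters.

Answer: |banana      everything|
|tired  dinosaur valley|
|bedroom   six   guitar|
|segment        program|
|diamond               |

Derivation:
Line 1: ['banana', 'everything'] (min_width=17, slack=5)
Line 2: ['tired', 'dinosaur', 'valley'] (min_width=21, slack=1)
Line 3: ['bedroom', 'six', 'guitar'] (min_width=18, slack=4)
Line 4: ['segment', 'program'] (min_width=15, slack=7)
Line 5: ['diamond'] (min_width=7, slack=15)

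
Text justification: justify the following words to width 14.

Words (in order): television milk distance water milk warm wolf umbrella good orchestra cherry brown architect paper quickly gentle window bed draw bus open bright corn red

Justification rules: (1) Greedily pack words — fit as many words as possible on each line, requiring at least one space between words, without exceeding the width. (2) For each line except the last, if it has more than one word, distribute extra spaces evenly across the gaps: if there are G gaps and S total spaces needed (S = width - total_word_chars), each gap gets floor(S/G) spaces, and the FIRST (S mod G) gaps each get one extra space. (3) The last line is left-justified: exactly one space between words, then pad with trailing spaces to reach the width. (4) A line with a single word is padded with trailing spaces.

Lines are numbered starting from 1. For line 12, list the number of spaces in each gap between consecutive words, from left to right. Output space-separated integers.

Answer: 4

Derivation:
Line 1: ['television'] (min_width=10, slack=4)
Line 2: ['milk', 'distance'] (min_width=13, slack=1)
Line 3: ['water', 'milk'] (min_width=10, slack=4)
Line 4: ['warm', 'wolf'] (min_width=9, slack=5)
Line 5: ['umbrella', 'good'] (min_width=13, slack=1)
Line 6: ['orchestra'] (min_width=9, slack=5)
Line 7: ['cherry', 'brown'] (min_width=12, slack=2)
Line 8: ['architect'] (min_width=9, slack=5)
Line 9: ['paper', 'quickly'] (min_width=13, slack=1)
Line 10: ['gentle', 'window'] (min_width=13, slack=1)
Line 11: ['bed', 'draw', 'bus'] (min_width=12, slack=2)
Line 12: ['open', 'bright'] (min_width=11, slack=3)
Line 13: ['corn', 'red'] (min_width=8, slack=6)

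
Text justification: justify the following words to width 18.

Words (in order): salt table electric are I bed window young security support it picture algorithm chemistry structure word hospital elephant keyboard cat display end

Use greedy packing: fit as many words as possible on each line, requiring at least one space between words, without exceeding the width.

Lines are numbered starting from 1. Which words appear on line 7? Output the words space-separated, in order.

Line 1: ['salt', 'table'] (min_width=10, slack=8)
Line 2: ['electric', 'are', 'I', 'bed'] (min_width=18, slack=0)
Line 3: ['window', 'young'] (min_width=12, slack=6)
Line 4: ['security', 'support'] (min_width=16, slack=2)
Line 5: ['it', 'picture'] (min_width=10, slack=8)
Line 6: ['algorithm'] (min_width=9, slack=9)
Line 7: ['chemistry'] (min_width=9, slack=9)
Line 8: ['structure', 'word'] (min_width=14, slack=4)
Line 9: ['hospital', 'elephant'] (min_width=17, slack=1)
Line 10: ['keyboard', 'cat'] (min_width=12, slack=6)
Line 11: ['display', 'end'] (min_width=11, slack=7)

Answer: chemistry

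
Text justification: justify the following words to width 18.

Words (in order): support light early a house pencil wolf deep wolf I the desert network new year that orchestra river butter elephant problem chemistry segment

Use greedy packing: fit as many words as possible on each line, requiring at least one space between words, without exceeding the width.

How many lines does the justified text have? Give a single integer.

Line 1: ['support', 'light'] (min_width=13, slack=5)
Line 2: ['early', 'a', 'house'] (min_width=13, slack=5)
Line 3: ['pencil', 'wolf', 'deep'] (min_width=16, slack=2)
Line 4: ['wolf', 'I', 'the', 'desert'] (min_width=17, slack=1)
Line 5: ['network', 'new', 'year'] (min_width=16, slack=2)
Line 6: ['that', 'orchestra'] (min_width=14, slack=4)
Line 7: ['river', 'butter'] (min_width=12, slack=6)
Line 8: ['elephant', 'problem'] (min_width=16, slack=2)
Line 9: ['chemistry', 'segment'] (min_width=17, slack=1)
Total lines: 9

Answer: 9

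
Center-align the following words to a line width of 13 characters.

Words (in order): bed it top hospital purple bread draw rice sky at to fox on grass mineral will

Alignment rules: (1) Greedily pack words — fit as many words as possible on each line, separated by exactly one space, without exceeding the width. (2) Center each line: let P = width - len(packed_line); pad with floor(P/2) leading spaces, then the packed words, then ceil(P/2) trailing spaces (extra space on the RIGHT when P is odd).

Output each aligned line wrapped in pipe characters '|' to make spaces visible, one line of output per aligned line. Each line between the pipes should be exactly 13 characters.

Answer: | bed it top  |
|  hospital   |
|purple bread |
|draw rice sky|
|at to fox on |
|grass mineral|
|    will     |

Derivation:
Line 1: ['bed', 'it', 'top'] (min_width=10, slack=3)
Line 2: ['hospital'] (min_width=8, slack=5)
Line 3: ['purple', 'bread'] (min_width=12, slack=1)
Line 4: ['draw', 'rice', 'sky'] (min_width=13, slack=0)
Line 5: ['at', 'to', 'fox', 'on'] (min_width=12, slack=1)
Line 6: ['grass', 'mineral'] (min_width=13, slack=0)
Line 7: ['will'] (min_width=4, slack=9)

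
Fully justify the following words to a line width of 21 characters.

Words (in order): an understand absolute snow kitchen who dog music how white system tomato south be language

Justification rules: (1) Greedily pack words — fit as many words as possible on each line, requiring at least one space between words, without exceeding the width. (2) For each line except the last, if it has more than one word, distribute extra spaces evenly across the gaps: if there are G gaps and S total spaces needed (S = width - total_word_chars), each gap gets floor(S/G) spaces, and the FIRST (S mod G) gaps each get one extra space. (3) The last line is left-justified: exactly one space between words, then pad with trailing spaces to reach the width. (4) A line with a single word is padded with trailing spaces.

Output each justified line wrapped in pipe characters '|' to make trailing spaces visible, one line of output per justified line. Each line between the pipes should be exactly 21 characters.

Answer: |an         understand|
|absolute snow kitchen|
|who   dog  music  how|
|white  system  tomato|
|south be language    |

Derivation:
Line 1: ['an', 'understand'] (min_width=13, slack=8)
Line 2: ['absolute', 'snow', 'kitchen'] (min_width=21, slack=0)
Line 3: ['who', 'dog', 'music', 'how'] (min_width=17, slack=4)
Line 4: ['white', 'system', 'tomato'] (min_width=19, slack=2)
Line 5: ['south', 'be', 'language'] (min_width=17, slack=4)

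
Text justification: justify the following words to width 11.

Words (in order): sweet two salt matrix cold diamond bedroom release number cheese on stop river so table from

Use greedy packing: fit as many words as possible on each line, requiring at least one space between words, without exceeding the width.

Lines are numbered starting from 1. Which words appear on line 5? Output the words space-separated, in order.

Answer: bedroom

Derivation:
Line 1: ['sweet', 'two'] (min_width=9, slack=2)
Line 2: ['salt', 'matrix'] (min_width=11, slack=0)
Line 3: ['cold'] (min_width=4, slack=7)
Line 4: ['diamond'] (min_width=7, slack=4)
Line 5: ['bedroom'] (min_width=7, slack=4)
Line 6: ['release'] (min_width=7, slack=4)
Line 7: ['number'] (min_width=6, slack=5)
Line 8: ['cheese', 'on'] (min_width=9, slack=2)
Line 9: ['stop', 'river'] (min_width=10, slack=1)
Line 10: ['so', 'table'] (min_width=8, slack=3)
Line 11: ['from'] (min_width=4, slack=7)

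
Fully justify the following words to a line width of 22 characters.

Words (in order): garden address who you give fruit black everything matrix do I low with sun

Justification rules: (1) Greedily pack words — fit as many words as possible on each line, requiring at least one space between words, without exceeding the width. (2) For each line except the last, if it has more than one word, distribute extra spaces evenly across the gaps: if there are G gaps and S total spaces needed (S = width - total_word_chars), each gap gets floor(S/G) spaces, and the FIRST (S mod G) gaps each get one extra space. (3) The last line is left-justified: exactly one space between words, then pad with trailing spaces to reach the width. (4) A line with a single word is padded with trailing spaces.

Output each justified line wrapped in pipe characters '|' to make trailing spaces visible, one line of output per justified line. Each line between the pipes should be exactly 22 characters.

Answer: |garden address who you|
|give    fruit    black|
|everything matrix do I|
|low with sun          |

Derivation:
Line 1: ['garden', 'address', 'who', 'you'] (min_width=22, slack=0)
Line 2: ['give', 'fruit', 'black'] (min_width=16, slack=6)
Line 3: ['everything', 'matrix', 'do', 'I'] (min_width=22, slack=0)
Line 4: ['low', 'with', 'sun'] (min_width=12, slack=10)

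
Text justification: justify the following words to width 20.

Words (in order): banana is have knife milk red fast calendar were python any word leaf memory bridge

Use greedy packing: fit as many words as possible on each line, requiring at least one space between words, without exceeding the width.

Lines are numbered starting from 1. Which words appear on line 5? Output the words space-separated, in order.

Answer: bridge

Derivation:
Line 1: ['banana', 'is', 'have', 'knife'] (min_width=20, slack=0)
Line 2: ['milk', 'red', 'fast'] (min_width=13, slack=7)
Line 3: ['calendar', 'were', 'python'] (min_width=20, slack=0)
Line 4: ['any', 'word', 'leaf', 'memory'] (min_width=20, slack=0)
Line 5: ['bridge'] (min_width=6, slack=14)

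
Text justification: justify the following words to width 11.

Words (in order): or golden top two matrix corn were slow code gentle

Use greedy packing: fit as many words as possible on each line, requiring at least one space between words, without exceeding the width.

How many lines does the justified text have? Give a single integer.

Answer: 5

Derivation:
Line 1: ['or', 'golden'] (min_width=9, slack=2)
Line 2: ['top', 'two'] (min_width=7, slack=4)
Line 3: ['matrix', 'corn'] (min_width=11, slack=0)
Line 4: ['were', 'slow'] (min_width=9, slack=2)
Line 5: ['code', 'gentle'] (min_width=11, slack=0)
Total lines: 5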